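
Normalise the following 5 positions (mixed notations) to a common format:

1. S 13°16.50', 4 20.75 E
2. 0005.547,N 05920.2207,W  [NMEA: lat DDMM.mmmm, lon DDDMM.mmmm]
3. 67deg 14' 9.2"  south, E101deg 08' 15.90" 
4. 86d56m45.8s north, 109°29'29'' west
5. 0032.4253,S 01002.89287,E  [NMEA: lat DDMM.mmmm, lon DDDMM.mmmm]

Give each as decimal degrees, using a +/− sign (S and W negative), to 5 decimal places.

Point 1:
  φ: 16.5′ = 0.275000°; total 13.275000
  hemisphere S, so the sign is −
  Lon: 4 + 20.75/60 = 4.345833
  E → positive
Point 2:
  Lat: degrees = first 2 digits = 0, minutes = 5.547; 0 + 5.547/60 = 0.092450
  N → positive
  Longitude: split at 3 digits → 059° and 20.2207′; 59 + 20.2207/60 = 59.337012
  W ⇒ negate
Point 3:
  Lat: 67° + 14/60 + 9.2/3600 = 67 + 0.233333 + 0.002556 = 67.235889
  hemisphere S, so the sign is −
  Longitude: 8′ + 15.9″ = 8.26500′; 101 + 8.26500/60 = 101.137750
  E ⇒ keep positive
Point 4:
  φ: 56′ + 45.8″ = 56.76333′; 86 + 56.76333/60 = 86.946056
  N ⇒ keep positive
  Longitude: 109° + 29/60 + 29/3600 = 109 + 0.483333 + 0.008056 = 109.491389
  hemisphere W, so the sign is −
Point 5:
  Latitude: degrees = first 2 digits = 0, minutes = 32.4253; 0 + 32.4253/60 = 0.540422
  S → negative
  Longitude: degrees = first 3 digits = 10, minutes = 2.89287; 10 + 2.89287/60 = 10.048215
  E ⇒ keep positive

1. -13.27500, 4.34583
2. 0.09245, -59.33701
3. -67.23589, 101.13775
4. 86.94606, -109.49139
5. -0.54042, 10.04821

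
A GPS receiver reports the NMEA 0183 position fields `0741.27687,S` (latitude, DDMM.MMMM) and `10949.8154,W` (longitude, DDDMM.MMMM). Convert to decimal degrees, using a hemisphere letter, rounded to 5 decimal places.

Latitude: degrees = first 2 digits = 7, minutes = 41.27687; 7 + 41.27687/60 = 7.687948
Lon: split at 3 digits → 109° and 49.8154′; 109 + 49.8154/60 = 109.830257

7.68795° S, 109.83026° W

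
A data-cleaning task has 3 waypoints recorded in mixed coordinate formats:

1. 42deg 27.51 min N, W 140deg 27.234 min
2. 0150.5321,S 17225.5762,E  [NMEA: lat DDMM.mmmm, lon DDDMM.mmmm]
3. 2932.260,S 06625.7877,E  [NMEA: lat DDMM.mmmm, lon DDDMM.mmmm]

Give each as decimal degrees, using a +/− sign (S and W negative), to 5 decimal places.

Point 1:
  Lat: 27.51′ = 0.458500°; total 42.458500
  N → positive
  Lon: 140 + 27.234/60 = 140.453900
  hemisphere W, so the sign is −
Point 2:
  Lat: degrees = first 2 digits = 1, minutes = 50.5321; 1 + 50.5321/60 = 1.842202
  S → negative
  λ: split at 3 digits → 172° and 25.5762′; 172 + 25.5762/60 = 172.426270
  E ⇒ keep positive
Point 3:
  φ: degrees = first 2 digits = 29, minutes = 32.26; 29 + 32.26/60 = 29.537667
  S ⇒ negate
  λ: split at 3 digits → 066° and 25.7877′; 66 + 25.7877/60 = 66.429795
  E → positive

1. 42.45850, -140.45390
2. -1.84220, 172.42627
3. -29.53767, 66.42980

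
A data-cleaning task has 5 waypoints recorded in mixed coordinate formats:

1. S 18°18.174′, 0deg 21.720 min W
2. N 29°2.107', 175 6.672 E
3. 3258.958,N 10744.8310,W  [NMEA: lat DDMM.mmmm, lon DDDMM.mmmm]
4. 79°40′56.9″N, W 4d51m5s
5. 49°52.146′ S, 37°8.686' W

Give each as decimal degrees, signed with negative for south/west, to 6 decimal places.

Point 1:
  Lat: 18 + 18.174/60 = 18.3029000
  S ⇒ negate
  Longitude: 21.72′ = 0.362000°; total 0.3620000
  W → negative
Point 2:
  Latitude: 2.107′ = 0.035117°; total 29.0351167
  N ⇒ keep positive
  Longitude: 6.672′ = 0.111200°; total 175.1112000
  E → positive
Point 3:
  Latitude: degrees = first 2 digits = 32, minutes = 58.958; 32 + 58.958/60 = 32.9826333
  N ⇒ keep positive
  Longitude: split at 3 digits → 107° and 44.831′; 107 + 44.831/60 = 107.7471833
  W → negative
Point 4:
  Lat: 79 + 40/60 + 56.9/3600 = 79.6824722
  N ⇒ keep positive
  λ: 4 + 51/60 + 5/3600 = 4.8513889
  W ⇒ negate
Point 5:
  Lat: 52.146′ = 0.869100°; total 49.8691000
  hemisphere S, so the sign is −
  Longitude: 37 + 8.686/60 = 37.1447667
  W ⇒ negate

1. -18.302900, -0.362000
2. 29.035117, 175.111200
3. 32.982633, -107.747183
4. 79.682472, -4.851389
5. -49.869100, -37.144767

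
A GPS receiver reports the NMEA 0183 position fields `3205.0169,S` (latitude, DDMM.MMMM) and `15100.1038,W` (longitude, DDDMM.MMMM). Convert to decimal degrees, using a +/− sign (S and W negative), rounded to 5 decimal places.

φ: split at 2 digits → 32° and 5.0169′; 32 + 5.0169/60 = 32.083615
hemisphere S, so the sign is −
Lon: degrees = first 3 digits = 151, minutes = 0.1038; 151 + 0.1038/60 = 151.001730
W ⇒ negate

-32.08362, -151.00173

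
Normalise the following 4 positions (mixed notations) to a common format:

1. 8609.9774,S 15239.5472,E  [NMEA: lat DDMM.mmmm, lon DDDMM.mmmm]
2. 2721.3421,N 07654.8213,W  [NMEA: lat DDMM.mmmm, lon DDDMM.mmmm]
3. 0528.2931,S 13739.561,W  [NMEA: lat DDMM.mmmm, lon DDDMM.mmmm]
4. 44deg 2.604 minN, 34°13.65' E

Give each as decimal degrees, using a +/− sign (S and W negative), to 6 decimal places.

Point 1:
  φ: degrees = first 2 digits = 86, minutes = 9.9774; 86 + 9.9774/60 = 86.1662900
  S ⇒ negate
  Longitude: degrees = first 3 digits = 152, minutes = 39.5472; 152 + 39.5472/60 = 152.6591200
  E → positive
Point 2:
  Lat: split at 2 digits → 27° and 21.3421′; 27 + 21.3421/60 = 27.3557017
  N → positive
  λ: split at 3 digits → 076° and 54.8213′; 76 + 54.8213/60 = 76.9136883
  hemisphere W, so the sign is −
Point 3:
  Latitude: split at 2 digits → 05° and 28.2931′; 5 + 28.2931/60 = 5.4715517
  hemisphere S, so the sign is −
  λ: degrees = first 3 digits = 137, minutes = 39.561; 137 + 39.561/60 = 137.6593500
  W ⇒ negate
Point 4:
  Latitude: 44 + 2.604/60 = 44.0434000
  N ⇒ keep positive
  Longitude: 34 + 13.65/60 = 34.2275000
  E ⇒ keep positive

1. -86.166290, 152.659120
2. 27.355702, -76.913688
3. -5.471552, -137.659350
4. 44.043400, 34.227500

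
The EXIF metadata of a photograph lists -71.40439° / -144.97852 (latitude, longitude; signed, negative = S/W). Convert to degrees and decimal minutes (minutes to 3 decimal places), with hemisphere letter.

Latitude is negative → S; |value| = 71.404390
φ: 71° + 0.404390 × 60 = 71° 24.26340′
Longitude is negative → W; |value| = 144.978520
λ: minutes = (144.978520 − 144) × 60 = 58.71120

71° 24.263′ S, 144° 58.711′ W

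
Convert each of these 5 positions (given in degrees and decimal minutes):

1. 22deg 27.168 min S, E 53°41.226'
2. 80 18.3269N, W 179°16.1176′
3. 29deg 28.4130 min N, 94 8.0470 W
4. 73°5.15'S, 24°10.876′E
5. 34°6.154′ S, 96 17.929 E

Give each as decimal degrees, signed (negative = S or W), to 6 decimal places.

1. -22.452800, 53.687100
2. 80.305448, -179.268627
3. 29.473550, -94.134117
4. -73.085833, 24.181267
5. -34.102567, 96.298817

Point 1:
  Lat: 27.168′ = 0.452800°; total 22.4528000
  S ⇒ negate
  Longitude: 53 + 41.226/60 = 53.6871000
  E → positive
Point 2:
  Latitude: 80 + 18.3269/60 = 80.3054483
  N ⇒ keep positive
  Longitude: 179 + 16.1176/60 = 179.2686267
  W ⇒ negate
Point 3:
  Lat: 29 + 28.413/60 = 29.4735500
  N → positive
  λ: 8.047′ = 0.134117°; total 94.1341167
  W → negative
Point 4:
  φ: 73 + 5.15/60 = 73.0858333
  S ⇒ negate
  λ: 24 + 10.876/60 = 24.1812667
  E → positive
Point 5:
  Lat: 6.154′ = 0.102567°; total 34.1025667
  S → negative
  λ: 17.929′ = 0.298817°; total 96.2988167
  E → positive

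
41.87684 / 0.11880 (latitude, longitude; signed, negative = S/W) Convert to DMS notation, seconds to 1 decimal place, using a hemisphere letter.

41°52′36.6″ N, 0°07′7.7″ E

Lat: 0.876840 × 60 = 52.61040′ → 52′, remainder × 60 = 36.624″
Longitude: 0.118800° → 7.12800′; 0.12800 × 60 = 7.680″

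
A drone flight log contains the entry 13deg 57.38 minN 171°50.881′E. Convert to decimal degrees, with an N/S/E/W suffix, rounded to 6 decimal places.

13.956333° N, 171.848017° E

Lat: 57.38′ = 0.956333°; total 13.9563333
Longitude: 171 + 50.881/60 = 171.8480167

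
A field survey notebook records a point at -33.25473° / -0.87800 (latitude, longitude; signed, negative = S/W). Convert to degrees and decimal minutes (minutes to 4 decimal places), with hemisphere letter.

33° 15.2838′ S, 0° 52.6800′ W

Latitude is negative → S; |value| = 33.254730
Latitude: fractional part 0.254730 → 15.283800 minutes
Longitude is negative → W; |value| = 0.878000
Lon: fractional part 0.878000 → 52.680000 minutes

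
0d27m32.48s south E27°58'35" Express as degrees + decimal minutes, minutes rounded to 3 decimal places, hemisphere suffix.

Lat: seconds/60 = 0.54133; minutes = 27 + 0.54133 = 27.54133
Longitude: seconds/60 = 0.58333; minutes = 58 + 0.58333 = 58.58333

0° 27.541′ S, 27° 58.583′ E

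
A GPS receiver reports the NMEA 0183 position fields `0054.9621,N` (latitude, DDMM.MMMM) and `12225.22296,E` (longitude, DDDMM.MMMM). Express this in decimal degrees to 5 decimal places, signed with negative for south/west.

φ: split at 2 digits → 00° and 54.9621′; 0 + 54.9621/60 = 0.916035
N → positive
Longitude: split at 3 digits → 122° and 25.22296′; 122 + 25.22296/60 = 122.420383
E → positive

0.91604, 122.42038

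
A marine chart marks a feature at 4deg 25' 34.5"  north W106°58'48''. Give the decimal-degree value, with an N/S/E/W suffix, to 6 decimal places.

φ: 25′ + 34.5″ = 25.57500′; 4 + 25.57500/60 = 4.4262500
Lon: 58′ + 48″ = 58.80000′; 106 + 58.80000/60 = 106.9800000

4.426250° N, 106.980000° W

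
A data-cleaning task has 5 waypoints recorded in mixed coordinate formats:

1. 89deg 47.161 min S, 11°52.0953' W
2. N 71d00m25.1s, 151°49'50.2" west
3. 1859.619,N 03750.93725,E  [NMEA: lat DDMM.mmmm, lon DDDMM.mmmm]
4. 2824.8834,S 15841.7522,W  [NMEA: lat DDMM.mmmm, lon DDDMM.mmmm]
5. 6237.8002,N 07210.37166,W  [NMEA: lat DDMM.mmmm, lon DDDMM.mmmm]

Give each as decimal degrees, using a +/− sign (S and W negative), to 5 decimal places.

Point 1:
  φ: 47.161′ = 0.786017°; total 89.786017
  S ⇒ negate
  Longitude: 52.0953′ = 0.868255°; total 11.868255
  W ⇒ negate
Point 2:
  Latitude: 71 + 0/60 + 25.1/3600 = 71.006972
  N ⇒ keep positive
  Longitude: 151 + 49/60 + 50.2/3600 = 151.830611
  W ⇒ negate
Point 3:
  Latitude: degrees = first 2 digits = 18, minutes = 59.619; 18 + 59.619/60 = 18.993650
  N ⇒ keep positive
  Lon: split at 3 digits → 037° and 50.93725′; 37 + 50.93725/60 = 37.848954
  E ⇒ keep positive
Point 4:
  Lat: split at 2 digits → 28° and 24.8834′; 28 + 24.8834/60 = 28.414723
  S ⇒ negate
  Lon: split at 3 digits → 158° and 41.7522′; 158 + 41.7522/60 = 158.695870
  W ⇒ negate
Point 5:
  Latitude: degrees = first 2 digits = 62, minutes = 37.8002; 62 + 37.8002/60 = 62.630003
  N → positive
  λ: degrees = first 3 digits = 72, minutes = 10.37166; 72 + 10.37166/60 = 72.172861
  hemisphere W, so the sign is −

1. -89.78602, -11.86826
2. 71.00697, -151.83061
3. 18.99365, 37.84895
4. -28.41472, -158.69587
5. 62.63000, -72.17286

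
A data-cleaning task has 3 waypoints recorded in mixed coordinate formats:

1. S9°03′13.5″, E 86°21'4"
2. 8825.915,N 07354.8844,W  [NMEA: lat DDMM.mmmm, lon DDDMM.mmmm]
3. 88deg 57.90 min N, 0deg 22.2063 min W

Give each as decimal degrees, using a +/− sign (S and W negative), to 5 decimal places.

1. -9.05375, 86.35111
2. 88.43192, -73.91474
3. 88.96500, -0.37011

Point 1:
  Latitude: 3′ + 13.5″ = 3.22500′; 9 + 3.22500/60 = 9.053750
  S ⇒ negate
  Lon: 86 + 21/60 + 4/3600 = 86.351111
  E → positive
Point 2:
  φ: split at 2 digits → 88° and 25.915′; 88 + 25.915/60 = 88.431917
  N ⇒ keep positive
  Longitude: degrees = first 3 digits = 73, minutes = 54.8844; 73 + 54.8844/60 = 73.914740
  hemisphere W, so the sign is −
Point 3:
  φ: 57.9′ = 0.965000°; total 88.965000
  N ⇒ keep positive
  λ: 22.2063′ = 0.370105°; total 0.370105
  hemisphere W, so the sign is −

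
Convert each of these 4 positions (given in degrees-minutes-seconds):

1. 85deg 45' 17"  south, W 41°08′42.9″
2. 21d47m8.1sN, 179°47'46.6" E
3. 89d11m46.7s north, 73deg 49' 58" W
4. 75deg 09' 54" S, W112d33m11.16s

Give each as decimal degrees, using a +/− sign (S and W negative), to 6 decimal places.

Point 1:
  Latitude: 45′ + 17″ = 45.28333′; 85 + 45.28333/60 = 85.7547222
  S ⇒ negate
  Lon: 41° + 8/60 + 42.9/3600 = 41 + 0.133333 + 0.011917 = 41.1452500
  W → negative
Point 2:
  φ: 47′ + 8.1″ = 47.13500′; 21 + 47.13500/60 = 21.7855833
  N ⇒ keep positive
  Lon: 179° + 47/60 + 46.6/3600 = 179 + 0.783333 + 0.012944 = 179.7962778
  E ⇒ keep positive
Point 3:
  Lat: 89° + 11/60 + 46.7/3600 = 89 + 0.183333 + 0.012972 = 89.1963056
  N ⇒ keep positive
  λ: 73° + 49/60 + 58/3600 = 73 + 0.816667 + 0.016111 = 73.8327778
  W → negative
Point 4:
  φ: 9′ + 54″ = 9.90000′; 75 + 9.90000/60 = 75.1650000
  hemisphere S, so the sign is −
  Longitude: 33′ + 11.16″ = 33.18600′; 112 + 33.18600/60 = 112.5531000
  W → negative

1. -85.754722, -41.145250
2. 21.785583, 179.796278
3. 89.196306, -73.832778
4. -75.165000, -112.553100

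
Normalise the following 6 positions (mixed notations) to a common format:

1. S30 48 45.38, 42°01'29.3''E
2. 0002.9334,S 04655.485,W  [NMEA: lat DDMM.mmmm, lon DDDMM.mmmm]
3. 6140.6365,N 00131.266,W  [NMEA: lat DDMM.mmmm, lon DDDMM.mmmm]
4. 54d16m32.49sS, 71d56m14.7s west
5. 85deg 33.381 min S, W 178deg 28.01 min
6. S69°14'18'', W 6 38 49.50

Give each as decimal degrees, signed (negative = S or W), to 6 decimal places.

1. -30.812606, 42.024806
2. -0.048890, -46.924750
3. 61.677275, -1.521100
4. -54.275692, -71.937417
5. -85.556350, -178.466833
6. -69.238333, -6.647083

Point 1:
  Lat: 30 + 48/60 + 45.38/3600 = 30.8126056
  S → negative
  Longitude: 42 + 1/60 + 29.3/3600 = 42.0248056
  E → positive
Point 2:
  φ: split at 2 digits → 00° and 2.9334′; 0 + 2.9334/60 = 0.0488900
  S → negative
  Lon: degrees = first 3 digits = 46, minutes = 55.485; 46 + 55.485/60 = 46.9247500
  W ⇒ negate
Point 3:
  Latitude: split at 2 digits → 61° and 40.6365′; 61 + 40.6365/60 = 61.6772750
  N ⇒ keep positive
  Longitude: split at 3 digits → 001° and 31.266′; 1 + 31.266/60 = 1.5211000
  W ⇒ negate
Point 4:
  Latitude: 16′ + 32.49″ = 16.54150′; 54 + 16.54150/60 = 54.2756917
  S → negative
  Longitude: 71 + 56/60 + 14.7/3600 = 71.9374167
  W ⇒ negate
Point 5:
  Latitude: 33.381′ = 0.556350°; total 85.5563500
  S → negative
  λ: 178 + 28.01/60 = 178.4668333
  W ⇒ negate
Point 6:
  φ: 69 + 14/60 + 18/3600 = 69.2383333
  S → negative
  λ: 6° + 38/60 + 49.5/3600 = 6 + 0.633333 + 0.013750 = 6.6470833
  hemisphere W, so the sign is −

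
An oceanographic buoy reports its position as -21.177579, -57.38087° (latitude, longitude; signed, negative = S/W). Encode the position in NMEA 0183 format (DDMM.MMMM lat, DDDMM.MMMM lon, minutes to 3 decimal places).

Latitude is negative → S; |value| = 21.177579
Latitude: minutes = (21.177579 − 21) × 60 = 10.65474
Longitude is negative → W; |value| = 57.380870
Longitude: fractional part 0.380870 → 22.85220 minutes

2110.655,S / 05722.852,W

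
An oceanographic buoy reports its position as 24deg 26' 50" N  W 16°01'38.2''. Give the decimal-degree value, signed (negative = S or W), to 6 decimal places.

24.447222, -16.027278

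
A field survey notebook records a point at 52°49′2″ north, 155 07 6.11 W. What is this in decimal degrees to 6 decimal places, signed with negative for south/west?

Lat: 49′ + 2″ = 49.03333′; 52 + 49.03333/60 = 52.8172222
N → positive
λ: 155 + 7/60 + 6.11/3600 = 155.1183639
W → negative

52.817222, -155.118364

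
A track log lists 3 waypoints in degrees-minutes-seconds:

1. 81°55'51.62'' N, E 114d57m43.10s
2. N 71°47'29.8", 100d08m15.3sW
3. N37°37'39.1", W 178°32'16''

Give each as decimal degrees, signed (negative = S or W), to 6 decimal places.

1. 81.931006, 114.961972
2. 71.791611, -100.137583
3. 37.627528, -178.537778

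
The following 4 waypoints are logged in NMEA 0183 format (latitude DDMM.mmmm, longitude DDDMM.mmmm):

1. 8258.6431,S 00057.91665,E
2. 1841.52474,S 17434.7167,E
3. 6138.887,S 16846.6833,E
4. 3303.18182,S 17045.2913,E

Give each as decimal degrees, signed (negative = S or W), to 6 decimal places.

Point 1:
  Latitude: degrees = first 2 digits = 82, minutes = 58.6431; 82 + 58.6431/60 = 82.9773850
  hemisphere S, so the sign is −
  Longitude: degrees = first 3 digits = 0, minutes = 57.91665; 0 + 57.91665/60 = 0.9652775
  E ⇒ keep positive
Point 2:
  φ: degrees = first 2 digits = 18, minutes = 41.52474; 18 + 41.52474/60 = 18.6920790
  S ⇒ negate
  Longitude: degrees = first 3 digits = 174, minutes = 34.7167; 174 + 34.7167/60 = 174.5786117
  E → positive
Point 3:
  Lat: split at 2 digits → 61° and 38.887′; 61 + 38.887/60 = 61.6481167
  S → negative
  Lon: split at 3 digits → 168° and 46.6833′; 168 + 46.6833/60 = 168.7780550
  E ⇒ keep positive
Point 4:
  Lat: split at 2 digits → 33° and 3.18182′; 33 + 3.18182/60 = 33.0530303
  S → negative
  Longitude: split at 3 digits → 170° and 45.2913′; 170 + 45.2913/60 = 170.7548550
  E → positive

1. -82.977385, 0.965278
2. -18.692079, 174.578612
3. -61.648117, 168.778055
4. -33.053030, 170.754855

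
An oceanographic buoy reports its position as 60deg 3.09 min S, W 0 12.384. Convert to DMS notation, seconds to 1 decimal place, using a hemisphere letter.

60°03′5.4″ S, 0°12′23.0″ W

φ: 3.09000′ → 3′ and 0.09000 × 60 = 5.400″
Lon: 12.38400′ → 12′ and 0.38400 × 60 = 23.040″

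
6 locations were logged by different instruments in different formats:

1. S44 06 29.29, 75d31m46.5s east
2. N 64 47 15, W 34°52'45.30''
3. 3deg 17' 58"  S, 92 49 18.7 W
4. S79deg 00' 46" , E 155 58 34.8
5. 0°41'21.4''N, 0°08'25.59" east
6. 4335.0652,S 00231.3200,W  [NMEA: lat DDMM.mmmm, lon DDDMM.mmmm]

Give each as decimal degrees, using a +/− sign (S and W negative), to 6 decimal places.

1. -44.108136, 75.529583
2. 64.787500, -34.879250
3. -3.299444, -92.821861
4. -79.012778, 155.976333
5. 0.689278, 0.140442
6. -43.584420, -2.522000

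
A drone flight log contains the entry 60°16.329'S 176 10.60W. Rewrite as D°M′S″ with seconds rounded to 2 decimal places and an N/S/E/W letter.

φ: fractional minutes 0.32900 × 60 = 19.7400″
λ: 10.60000′ → 10′ and 0.60000 × 60 = 36.0000″

60°16′19.74″ S, 176°10′36.00″ W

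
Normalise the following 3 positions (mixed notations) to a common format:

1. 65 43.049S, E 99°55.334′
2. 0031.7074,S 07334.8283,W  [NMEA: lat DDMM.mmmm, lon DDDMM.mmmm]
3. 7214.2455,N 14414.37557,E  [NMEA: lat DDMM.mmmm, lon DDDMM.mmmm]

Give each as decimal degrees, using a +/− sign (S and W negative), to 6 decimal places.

Point 1:
  Latitude: 43.049′ = 0.717483°; total 65.7174833
  S → negative
  λ: 99 + 55.334/60 = 99.9222333
  E → positive
Point 2:
  Latitude: split at 2 digits → 00° and 31.7074′; 0 + 31.7074/60 = 0.5284567
  S → negative
  Longitude: split at 3 digits → 073° and 34.8283′; 73 + 34.8283/60 = 73.5804717
  W ⇒ negate
Point 3:
  φ: degrees = first 2 digits = 72, minutes = 14.2455; 72 + 14.2455/60 = 72.2374250
  N ⇒ keep positive
  Longitude: split at 3 digits → 144° and 14.37557′; 144 + 14.37557/60 = 144.2395928
  E → positive

1. -65.717483, 99.922233
2. -0.528457, -73.580472
3. 72.237425, 144.239593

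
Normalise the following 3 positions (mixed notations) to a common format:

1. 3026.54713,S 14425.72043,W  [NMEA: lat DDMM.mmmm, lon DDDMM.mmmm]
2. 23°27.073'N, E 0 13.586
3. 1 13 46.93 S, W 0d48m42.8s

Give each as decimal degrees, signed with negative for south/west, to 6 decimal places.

Point 1:
  φ: split at 2 digits → 30° and 26.54713′; 30 + 26.54713/60 = 30.4424522
  hemisphere S, so the sign is −
  Longitude: split at 3 digits → 144° and 25.72043′; 144 + 25.72043/60 = 144.4286738
  W → negative
Point 2:
  Latitude: 27.073′ = 0.451217°; total 23.4512167
  N ⇒ keep positive
  Lon: 0 + 13.586/60 = 0.2264333
  E ⇒ keep positive
Point 3:
  Latitude: 1° + 13/60 + 46.93/3600 = 1 + 0.216667 + 0.013036 = 1.2297028
  S ⇒ negate
  Longitude: 0 + 48/60 + 42.8/3600 = 0.8118889
  W → negative

1. -30.442452, -144.428674
2. 23.451217, 0.226433
3. -1.229703, -0.811889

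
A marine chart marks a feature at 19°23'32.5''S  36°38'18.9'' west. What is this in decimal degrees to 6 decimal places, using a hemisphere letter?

19.392361° S, 36.638583° W

φ: 19 + 23/60 + 32.5/3600 = 19.3923611
Longitude: 36 + 38/60 + 18.9/3600 = 36.6385833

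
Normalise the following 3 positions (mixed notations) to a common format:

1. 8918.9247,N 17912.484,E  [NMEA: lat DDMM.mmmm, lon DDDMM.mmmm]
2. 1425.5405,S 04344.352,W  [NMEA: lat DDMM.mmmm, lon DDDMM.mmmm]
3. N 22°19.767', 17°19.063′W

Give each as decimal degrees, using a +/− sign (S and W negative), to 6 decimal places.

1. 89.315412, 179.208067
2. -14.425675, -43.739200
3. 22.329450, -17.317717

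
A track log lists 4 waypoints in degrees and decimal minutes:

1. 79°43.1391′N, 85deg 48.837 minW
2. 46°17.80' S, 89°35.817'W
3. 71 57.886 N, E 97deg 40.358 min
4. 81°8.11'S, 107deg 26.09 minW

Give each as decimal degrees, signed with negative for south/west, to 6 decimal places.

Point 1:
  Latitude: 79 + 43.1391/60 = 79.7189850
  N → positive
  Lon: 85 + 48.837/60 = 85.8139500
  hemisphere W, so the sign is −
Point 2:
  Lat: 17.8′ = 0.296667°; total 46.2966667
  S ⇒ negate
  λ: 35.817′ = 0.596950°; total 89.5969500
  W ⇒ negate
Point 3:
  Latitude: 57.886′ = 0.964767°; total 71.9647667
  N → positive
  λ: 40.358′ = 0.672633°; total 97.6726333
  E → positive
Point 4:
  Latitude: 81 + 8.11/60 = 81.1351667
  hemisphere S, so the sign is −
  Lon: 107 + 26.09/60 = 107.4348333
  hemisphere W, so the sign is −

1. 79.718985, -85.813950
2. -46.296667, -89.596950
3. 71.964767, 97.672633
4. -81.135167, -107.434833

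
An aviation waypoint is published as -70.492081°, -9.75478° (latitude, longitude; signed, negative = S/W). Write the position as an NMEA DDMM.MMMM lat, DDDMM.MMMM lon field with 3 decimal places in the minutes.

7029.525,S / 00945.287,W

Latitude is negative → S; |value| = 70.492081
Lat: 70° + 0.492081 × 60 = 70° 29.52486′
Longitude is negative → W; |value| = 9.754780
Lon: 9° + 0.754780 × 60 = 9° 45.28680′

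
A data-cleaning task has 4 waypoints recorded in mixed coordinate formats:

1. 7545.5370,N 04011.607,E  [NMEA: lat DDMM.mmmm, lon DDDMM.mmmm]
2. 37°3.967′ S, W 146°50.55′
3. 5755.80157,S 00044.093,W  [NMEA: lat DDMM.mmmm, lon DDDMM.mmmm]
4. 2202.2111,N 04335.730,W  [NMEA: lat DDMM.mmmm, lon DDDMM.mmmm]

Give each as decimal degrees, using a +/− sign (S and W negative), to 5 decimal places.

Point 1:
  Latitude: degrees = first 2 digits = 75, minutes = 45.537; 75 + 45.537/60 = 75.758950
  N → positive
  λ: degrees = first 3 digits = 40, minutes = 11.607; 40 + 11.607/60 = 40.193450
  E → positive
Point 2:
  Lat: 37 + 3.967/60 = 37.066117
  S → negative
  λ: 50.55′ = 0.842500°; total 146.842500
  W ⇒ negate
Point 3:
  φ: degrees = first 2 digits = 57, minutes = 55.80157; 57 + 55.80157/60 = 57.930026
  S → negative
  Longitude: degrees = first 3 digits = 0, minutes = 44.093; 0 + 44.093/60 = 0.734883
  hemisphere W, so the sign is −
Point 4:
  φ: degrees = first 2 digits = 22, minutes = 2.2111; 22 + 2.2111/60 = 22.036852
  N → positive
  Lon: degrees = first 3 digits = 43, minutes = 35.73; 43 + 35.73/60 = 43.595500
  W → negative

1. 75.75895, 40.19345
2. -37.06612, -146.84250
3. -57.93003, -0.73488
4. 22.03685, -43.59550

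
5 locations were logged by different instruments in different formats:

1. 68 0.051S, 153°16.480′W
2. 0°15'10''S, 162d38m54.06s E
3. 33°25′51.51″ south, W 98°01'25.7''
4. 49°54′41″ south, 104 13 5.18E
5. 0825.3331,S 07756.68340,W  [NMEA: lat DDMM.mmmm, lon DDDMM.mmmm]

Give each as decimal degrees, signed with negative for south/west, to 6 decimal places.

Point 1:
  Lat: 68 + 0.051/60 = 68.0008500
  hemisphere S, so the sign is −
  Lon: 153 + 16.48/60 = 153.2746667
  W → negative
Point 2:
  Lat: 0 + 15/60 + 10/3600 = 0.2527778
  hemisphere S, so the sign is −
  Longitude: 162 + 38/60 + 54.06/3600 = 162.6483500
  E → positive
Point 3:
  Lat: 33° + 25/60 + 51.51/3600 = 33 + 0.416667 + 0.014308 = 33.4309750
  S ⇒ negate
  Lon: 1′ + 25.7″ = 1.42833′; 98 + 1.42833/60 = 98.0238056
  hemisphere W, so the sign is −
Point 4:
  φ: 49° + 54/60 + 41/3600 = 49 + 0.900000 + 0.011389 = 49.9113889
  S ⇒ negate
  Lon: 104 + 13/60 + 5.18/3600 = 104.2181056
  E ⇒ keep positive
Point 5:
  Lat: degrees = first 2 digits = 8, minutes = 25.3331; 8 + 25.3331/60 = 8.4222183
  S → negative
  Longitude: degrees = first 3 digits = 77, minutes = 56.6834; 77 + 56.6834/60 = 77.9447233
  W → negative

1. -68.000850, -153.274667
2. -0.252778, 162.648350
3. -33.430975, -98.023806
4. -49.911389, 104.218106
5. -8.422218, -77.944723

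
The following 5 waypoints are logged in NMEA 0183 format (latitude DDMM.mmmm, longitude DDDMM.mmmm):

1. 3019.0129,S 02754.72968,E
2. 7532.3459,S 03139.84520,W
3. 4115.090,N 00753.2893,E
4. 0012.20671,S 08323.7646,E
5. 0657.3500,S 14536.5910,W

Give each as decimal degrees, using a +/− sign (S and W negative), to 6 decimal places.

Point 1:
  φ: degrees = first 2 digits = 30, minutes = 19.0129; 30 + 19.0129/60 = 30.3168817
  S → negative
  Longitude: degrees = first 3 digits = 27, minutes = 54.72968; 27 + 54.72968/60 = 27.9121613
  E → positive
Point 2:
  Latitude: degrees = first 2 digits = 75, minutes = 32.3459; 75 + 32.3459/60 = 75.5390983
  hemisphere S, so the sign is −
  λ: degrees = first 3 digits = 31, minutes = 39.8452; 31 + 39.8452/60 = 31.6640867
  W → negative
Point 3:
  Latitude: degrees = first 2 digits = 41, minutes = 15.09; 41 + 15.09/60 = 41.2515000
  N → positive
  Lon: degrees = first 3 digits = 7, minutes = 53.2893; 7 + 53.2893/60 = 7.8881550
  E → positive
Point 4:
  Lat: split at 2 digits → 00° and 12.20671′; 0 + 12.20671/60 = 0.2034452
  hemisphere S, so the sign is −
  Longitude: split at 3 digits → 083° and 23.7646′; 83 + 23.7646/60 = 83.3960767
  E → positive
Point 5:
  φ: degrees = first 2 digits = 6, minutes = 57.35; 6 + 57.35/60 = 6.9558333
  S → negative
  Lon: degrees = first 3 digits = 145, minutes = 36.591; 145 + 36.591/60 = 145.6098500
  W → negative

1. -30.316882, 27.912161
2. -75.539098, -31.664087
3. 41.251500, 7.888155
4. -0.203445, 83.396077
5. -6.955833, -145.609850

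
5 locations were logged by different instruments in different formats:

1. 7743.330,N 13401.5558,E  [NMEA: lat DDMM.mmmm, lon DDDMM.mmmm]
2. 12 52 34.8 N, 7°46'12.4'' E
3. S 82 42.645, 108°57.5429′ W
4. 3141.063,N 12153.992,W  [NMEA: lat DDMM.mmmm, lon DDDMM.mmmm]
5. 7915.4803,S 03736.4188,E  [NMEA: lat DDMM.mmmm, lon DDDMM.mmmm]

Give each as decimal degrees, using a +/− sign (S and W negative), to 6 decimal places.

1. 77.722167, 134.025930
2. 12.876333, 7.770111
3. -82.710750, -108.959048
4. 31.684383, -121.899867
5. -79.258005, 37.606980

Point 1:
  φ: degrees = first 2 digits = 77, minutes = 43.33; 77 + 43.33/60 = 77.7221667
  N → positive
  Longitude: degrees = first 3 digits = 134, minutes = 1.5558; 134 + 1.5558/60 = 134.0259300
  E → positive
Point 2:
  φ: 12° + 52/60 + 34.8/3600 = 12 + 0.866667 + 0.009667 = 12.8763333
  N ⇒ keep positive
  λ: 46′ + 12.4″ = 46.20667′; 7 + 46.20667/60 = 7.7701111
  E ⇒ keep positive
Point 3:
  φ: 42.645′ = 0.710750°; total 82.7107500
  S → negative
  λ: 57.5429′ = 0.959048°; total 108.9590483
  hemisphere W, so the sign is −
Point 4:
  φ: degrees = first 2 digits = 31, minutes = 41.063; 31 + 41.063/60 = 31.6843833
  N ⇒ keep positive
  Longitude: degrees = first 3 digits = 121, minutes = 53.992; 121 + 53.992/60 = 121.8998667
  W ⇒ negate
Point 5:
  φ: split at 2 digits → 79° and 15.4803′; 79 + 15.4803/60 = 79.2580050
  hemisphere S, so the sign is −
  Lon: degrees = first 3 digits = 37, minutes = 36.4188; 37 + 36.4188/60 = 37.6069800
  E → positive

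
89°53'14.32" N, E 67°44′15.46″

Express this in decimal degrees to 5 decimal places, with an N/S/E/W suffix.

89.88731° N, 67.73763° E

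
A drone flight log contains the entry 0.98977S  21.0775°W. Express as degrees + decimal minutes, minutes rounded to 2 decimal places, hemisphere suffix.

0° 59.39′ S, 21° 4.65′ W

φ: 0° + 0.989770 × 60 = 0° 59.3862′
Longitude: 21° + 0.077500 × 60 = 21° 4.6500′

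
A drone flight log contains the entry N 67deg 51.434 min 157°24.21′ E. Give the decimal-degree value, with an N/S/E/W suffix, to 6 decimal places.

Lat: 67 + 51.434/60 = 67.8572333
λ: 157 + 24.21/60 = 157.4035000

67.857233° N, 157.403500° E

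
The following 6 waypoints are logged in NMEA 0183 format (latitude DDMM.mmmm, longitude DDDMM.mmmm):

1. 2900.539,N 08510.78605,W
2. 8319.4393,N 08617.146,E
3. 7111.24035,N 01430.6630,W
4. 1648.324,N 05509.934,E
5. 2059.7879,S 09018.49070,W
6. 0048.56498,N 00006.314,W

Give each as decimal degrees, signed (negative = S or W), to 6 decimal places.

Point 1:
  Lat: degrees = first 2 digits = 29, minutes = 0.539; 29 + 0.539/60 = 29.0089833
  N ⇒ keep positive
  Lon: split at 3 digits → 085° and 10.78605′; 85 + 10.78605/60 = 85.1797675
  W → negative
Point 2:
  Latitude: split at 2 digits → 83° and 19.4393′; 83 + 19.4393/60 = 83.3239883
  N → positive
  Lon: split at 3 digits → 086° and 17.146′; 86 + 17.146/60 = 86.2857667
  E → positive
Point 3:
  Lat: split at 2 digits → 71° and 11.24035′; 71 + 11.24035/60 = 71.1873392
  N → positive
  Lon: degrees = first 3 digits = 14, minutes = 30.663; 14 + 30.663/60 = 14.5110500
  W ⇒ negate
Point 4:
  Latitude: split at 2 digits → 16° and 48.324′; 16 + 48.324/60 = 16.8054000
  N ⇒ keep positive
  Longitude: split at 3 digits → 055° and 9.934′; 55 + 9.934/60 = 55.1655667
  E ⇒ keep positive
Point 5:
  Lat: degrees = first 2 digits = 20, minutes = 59.7879; 20 + 59.7879/60 = 20.9964650
  S ⇒ negate
  Lon: split at 3 digits → 090° and 18.4907′; 90 + 18.4907/60 = 90.3081783
  W ⇒ negate
Point 6:
  Lat: split at 2 digits → 00° and 48.56498′; 0 + 48.56498/60 = 0.8094163
  N → positive
  Lon: split at 3 digits → 000° and 6.314′; 0 + 6.314/60 = 0.1052333
  W → negative

1. 29.008983, -85.179768
2. 83.323988, 86.285767
3. 71.187339, -14.511050
4. 16.805400, 55.165567
5. -20.996465, -90.308178
6. 0.809416, -0.105233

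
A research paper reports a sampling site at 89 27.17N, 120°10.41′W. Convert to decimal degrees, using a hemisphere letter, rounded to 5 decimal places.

φ: 27.17′ = 0.452833°; total 89.452833
Lon: 10.41′ = 0.173500°; total 120.173500

89.45283° N, 120.17350° W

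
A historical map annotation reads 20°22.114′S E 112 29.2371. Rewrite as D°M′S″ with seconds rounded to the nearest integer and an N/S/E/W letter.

20°22′7″ S, 112°29′14″ E

Latitude: 22.11400′ → 22′ and 0.11400 × 60 = 6.84″
Longitude: 29.23710′ → 29′ and 0.23710 × 60 = 14.23″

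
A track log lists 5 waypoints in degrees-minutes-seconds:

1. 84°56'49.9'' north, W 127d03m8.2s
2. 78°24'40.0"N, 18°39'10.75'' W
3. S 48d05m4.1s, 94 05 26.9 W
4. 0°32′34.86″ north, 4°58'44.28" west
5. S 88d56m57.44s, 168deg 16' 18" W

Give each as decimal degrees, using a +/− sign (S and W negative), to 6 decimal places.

Point 1:
  Lat: 56′ + 49.9″ = 56.83167′; 84 + 56.83167/60 = 84.9471944
  N → positive
  Lon: 127 + 3/60 + 8.2/3600 = 127.0522778
  hemisphere W, so the sign is −
Point 2:
  Latitude: 78° + 24/60 + 40/3600 = 78 + 0.400000 + 0.011111 = 78.4111111
  N → positive
  Lon: 18° + 39/60 + 10.75/3600 = 18 + 0.650000 + 0.002986 = 18.6529861
  W → negative
Point 3:
  Lat: 48 + 5/60 + 4.1/3600 = 48.0844722
  S ⇒ negate
  Lon: 94 + 5/60 + 26.9/3600 = 94.0908056
  W ⇒ negate
Point 4:
  Latitude: 32′ + 34.86″ = 32.58100′; 0 + 32.58100/60 = 0.5430167
  N → positive
  Longitude: 4° + 58/60 + 44.28/3600 = 4 + 0.966667 + 0.012300 = 4.9789667
  W → negative
Point 5:
  φ: 56′ + 57.44″ = 56.95733′; 88 + 56.95733/60 = 88.9492889
  S ⇒ negate
  λ: 168 + 16/60 + 18/3600 = 168.2716667
  hemisphere W, so the sign is −

1. 84.947194, -127.052278
2. 78.411111, -18.652986
3. -48.084472, -94.090806
4. 0.543017, -4.978967
5. -88.949289, -168.271667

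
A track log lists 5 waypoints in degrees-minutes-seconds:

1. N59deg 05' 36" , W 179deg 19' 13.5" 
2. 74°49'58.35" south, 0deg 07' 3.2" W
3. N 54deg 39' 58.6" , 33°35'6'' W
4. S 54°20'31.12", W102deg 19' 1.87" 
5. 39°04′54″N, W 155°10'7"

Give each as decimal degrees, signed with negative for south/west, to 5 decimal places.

1. 59.09333, -179.32042
2. -74.83288, -0.11756
3. 54.66628, -33.58500
4. -54.34198, -102.31719
5. 39.08167, -155.16861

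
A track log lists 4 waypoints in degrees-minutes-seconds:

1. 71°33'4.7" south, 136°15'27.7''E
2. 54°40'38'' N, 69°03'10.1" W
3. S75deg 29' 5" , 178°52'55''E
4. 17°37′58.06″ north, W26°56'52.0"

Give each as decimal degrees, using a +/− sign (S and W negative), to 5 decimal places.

1. -71.55131, 136.25769
2. 54.67722, -69.05281
3. -75.48472, 178.88194
4. 17.63279, -26.94778

Point 1:
  φ: 71° + 33/60 + 4.7/3600 = 71 + 0.550000 + 0.001306 = 71.551306
  S → negative
  Lon: 136 + 15/60 + 27.7/3600 = 136.257694
  E → positive
Point 2:
  φ: 40′ + 38″ = 40.63333′; 54 + 40.63333/60 = 54.677222
  N ⇒ keep positive
  Lon: 69 + 3/60 + 10.1/3600 = 69.052806
  hemisphere W, so the sign is −
Point 3:
  φ: 75° + 29/60 + 5/3600 = 75 + 0.483333 + 0.001389 = 75.484722
  S → negative
  Lon: 178° + 52/60 + 55/3600 = 178 + 0.866667 + 0.015278 = 178.881944
  E ⇒ keep positive
Point 4:
  Latitude: 17° + 37/60 + 58.06/3600 = 17 + 0.616667 + 0.016128 = 17.632794
  N ⇒ keep positive
  Lon: 56′ + 52″ = 56.86667′; 26 + 56.86667/60 = 26.947778
  hemisphere W, so the sign is −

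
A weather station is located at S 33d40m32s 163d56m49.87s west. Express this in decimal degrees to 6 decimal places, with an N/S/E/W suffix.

33.675556° S, 163.947186° W

φ: 33 + 40/60 + 32/3600 = 33.6755556
λ: 163 + 56/60 + 49.87/3600 = 163.9471861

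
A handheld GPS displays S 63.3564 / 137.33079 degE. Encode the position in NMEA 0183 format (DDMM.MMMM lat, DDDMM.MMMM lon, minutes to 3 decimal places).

Lat: fractional part 0.356400 → 21.38400 minutes
Lon: minutes = (137.330790 − 137) × 60 = 19.84740

6321.384,S / 13719.847,E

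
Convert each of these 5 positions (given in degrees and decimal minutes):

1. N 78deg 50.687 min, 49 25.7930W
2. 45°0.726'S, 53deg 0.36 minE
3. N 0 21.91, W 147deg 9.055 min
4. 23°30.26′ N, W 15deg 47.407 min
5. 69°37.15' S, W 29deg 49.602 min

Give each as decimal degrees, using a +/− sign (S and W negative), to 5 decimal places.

1. 78.84478, -49.42988
2. -45.01210, 53.00600
3. 0.36517, -147.15092
4. 23.50433, -15.79012
5. -69.61917, -29.82670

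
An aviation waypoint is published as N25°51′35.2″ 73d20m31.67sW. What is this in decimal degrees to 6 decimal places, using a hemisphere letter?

25.859778° N, 73.342131° W

Lat: 25 + 51/60 + 35.2/3600 = 25.8597778
Lon: 20′ + 31.67″ = 20.52783′; 73 + 20.52783/60 = 73.3421306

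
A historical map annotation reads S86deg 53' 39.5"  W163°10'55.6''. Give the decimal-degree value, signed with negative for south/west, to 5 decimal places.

Lat: 53′ + 39.5″ = 53.65833′; 86 + 53.65833/60 = 86.894306
hemisphere S, so the sign is −
λ: 163° + 10/60 + 55.6/3600 = 163 + 0.166667 + 0.015444 = 163.182111
hemisphere W, so the sign is −

-86.89431, -163.18211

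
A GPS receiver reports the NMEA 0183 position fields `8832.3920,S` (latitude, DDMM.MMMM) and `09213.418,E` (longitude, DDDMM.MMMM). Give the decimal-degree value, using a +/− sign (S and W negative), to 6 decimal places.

Latitude: degrees = first 2 digits = 88, minutes = 32.392; 88 + 32.392/60 = 88.5398667
S ⇒ negate
Lon: degrees = first 3 digits = 92, minutes = 13.418; 92 + 13.418/60 = 92.2236333
E → positive

-88.539867, 92.223633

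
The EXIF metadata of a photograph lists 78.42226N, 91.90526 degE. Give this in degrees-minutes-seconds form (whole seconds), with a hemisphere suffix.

78°25′20″ N, 91°54′19″ E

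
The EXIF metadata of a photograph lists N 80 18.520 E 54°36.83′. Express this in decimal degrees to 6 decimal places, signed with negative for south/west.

80.308667, 54.613833

Latitude: 18.52′ = 0.308667°; total 80.3086667
N → positive
Lon: 36.83′ = 0.613833°; total 54.6138333
E → positive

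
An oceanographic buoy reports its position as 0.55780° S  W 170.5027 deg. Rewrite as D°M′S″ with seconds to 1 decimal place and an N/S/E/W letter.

0°33′28.1″ S, 170°30′9.7″ W

φ: whole degrees 0; 33.46800′ → 33′ and 28.080″
Lon: whole degrees 170; 30.16200′ → 30′ and 9.720″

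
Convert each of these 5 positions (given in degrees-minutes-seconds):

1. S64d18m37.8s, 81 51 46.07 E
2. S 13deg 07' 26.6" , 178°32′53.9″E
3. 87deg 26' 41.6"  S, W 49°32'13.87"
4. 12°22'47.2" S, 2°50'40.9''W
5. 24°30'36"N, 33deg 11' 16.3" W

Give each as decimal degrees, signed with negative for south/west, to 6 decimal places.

Point 1:
  Latitude: 64° + 18/60 + 37.8/3600 = 64 + 0.300000 + 0.010500 = 64.3105000
  S → negative
  Longitude: 51′ + 46.07″ = 51.76783′; 81 + 51.76783/60 = 81.8627972
  E → positive
Point 2:
  Lat: 13 + 7/60 + 26.6/3600 = 13.1240556
  S ⇒ negate
  Lon: 178 + 32/60 + 53.9/3600 = 178.5483056
  E → positive
Point 3:
  Latitude: 87 + 26/60 + 41.6/3600 = 87.4448889
  hemisphere S, so the sign is −
  λ: 49° + 32/60 + 13.87/3600 = 49 + 0.533333 + 0.003853 = 49.5371861
  W → negative
Point 4:
  Latitude: 22′ + 47.2″ = 22.78667′; 12 + 22.78667/60 = 12.3797778
  S ⇒ negate
  Longitude: 50′ + 40.9″ = 50.68167′; 2 + 50.68167/60 = 2.8446944
  W ⇒ negate
Point 5:
  Latitude: 24° + 30/60 + 36/3600 = 24 + 0.500000 + 0.010000 = 24.5100000
  N ⇒ keep positive
  Longitude: 11′ + 16.3″ = 11.27167′; 33 + 11.27167/60 = 33.1878611
  hemisphere W, so the sign is −

1. -64.310500, 81.862797
2. -13.124056, 178.548306
3. -87.444889, -49.537186
4. -12.379778, -2.844694
5. 24.510000, -33.187861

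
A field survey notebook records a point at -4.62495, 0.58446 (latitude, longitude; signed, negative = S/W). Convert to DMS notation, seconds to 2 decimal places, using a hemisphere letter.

4°37′29.82″ S, 0°35′4.06″ E

Latitude is negative → S; |value| = 4.624950
φ: 0.624950° → 37.49700′; 0.49700 × 60 = 29.8200″
Lon: whole degrees 0; 35.06760′ → 35′ and 4.0560″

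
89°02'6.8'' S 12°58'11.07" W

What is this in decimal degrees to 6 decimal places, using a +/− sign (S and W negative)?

-89.035222, -12.969742

Lat: 89° + 2/60 + 6.8/3600 = 89 + 0.033333 + 0.001889 = 89.0352222
hemisphere S, so the sign is −
Longitude: 58′ + 11.07″ = 58.18450′; 12 + 58.18450/60 = 12.9697417
W → negative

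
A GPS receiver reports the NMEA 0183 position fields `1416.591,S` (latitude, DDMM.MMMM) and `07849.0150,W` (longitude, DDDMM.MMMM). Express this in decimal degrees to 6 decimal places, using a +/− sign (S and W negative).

-14.276517, -78.816917

Lat: degrees = first 2 digits = 14, minutes = 16.591; 14 + 16.591/60 = 14.2765167
hemisphere S, so the sign is −
λ: split at 3 digits → 078° and 49.015′; 78 + 49.015/60 = 78.8169167
hemisphere W, so the sign is −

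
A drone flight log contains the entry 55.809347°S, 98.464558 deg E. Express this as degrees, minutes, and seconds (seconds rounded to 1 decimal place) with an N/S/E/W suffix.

55°48′33.6″ S, 98°27′52.4″ E

Lat: 0.809347° → 48.56082′; 0.56082 × 60 = 33.649″
Longitude: 0.464558 × 60 = 27.87348′ → 27′, remainder × 60 = 52.409″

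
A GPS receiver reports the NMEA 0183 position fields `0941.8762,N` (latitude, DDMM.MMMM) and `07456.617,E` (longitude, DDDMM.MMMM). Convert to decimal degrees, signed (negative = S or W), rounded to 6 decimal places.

9.697937, 74.943617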